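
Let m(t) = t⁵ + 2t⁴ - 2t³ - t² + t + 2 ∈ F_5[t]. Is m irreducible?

Yes

Check for roots in F_5: m(0) = 2; m(1) = 3; m(2) = 3; m(3) = 2; m(4) = 3.
No roots, so no linear factors.
Degree-2 irreducible divisors: test the 10 monic irreducibles of degree 2 over GF(5).
None of them divide m (all give nonzero remainder).
No irreducible factor of degree ≤ 2 exists, so m is irreducible over GF(5).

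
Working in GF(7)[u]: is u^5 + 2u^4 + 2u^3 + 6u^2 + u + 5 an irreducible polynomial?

Yes

Write h(u) = u^5 + 2u^4 + 2u^3 + 6u^2 + u + 5.
Check for roots in GF(7): h(0) = 5; h(1) = 3; h(2) = 6; h(3) = 3; h(4) = 5; h(5) = 4; h(6) = 2.
No roots, so no linear factors.
Degree-2 irreducible divisors: test the 21 monic irreducibles of degree 2 over GF(7).
None of them divide h (all give nonzero remainder).
No irreducible factor of degree ≤ 2 exists, so h is irreducible over GF(7).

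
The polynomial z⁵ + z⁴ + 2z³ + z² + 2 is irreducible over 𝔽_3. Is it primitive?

No

Write f(z) = z⁵ + z⁴ + 2z³ + z² + 2.
|GF(3^5)^×| = 3^5 − 1 = 242. Prime factorization: 242 = 2·11^2.
f is primitive ⇔ z has order 242 in GF(3)[z]/(f), i.e. z^(242/q) ≠ 1 for each prime q | 242.
z^(121) mod f = 1
z^(22) mod f = 1
Since z^(121) = 1, the order of z divides 121 < 242; not primitive.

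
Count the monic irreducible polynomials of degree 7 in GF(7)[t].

117648

x^(7^7) − x is the product of all monic irreducibles of degree dividing 7; Möbius inversion gives N = (1/7) Σ μ(7/d)·7^d.
Divisors of 7: 1, 7; μ(7/d) for each: -1, 1.
Σ = − 7^1 + 7^7 = 823536.
N = 823536/7 = 117648.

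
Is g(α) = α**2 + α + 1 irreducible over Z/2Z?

Yes

Check for roots in Z/2Z: g(0) = 1; g(1) = 1.
No roots. A degree-2 polynomial over a field with no linear factor is irreducible.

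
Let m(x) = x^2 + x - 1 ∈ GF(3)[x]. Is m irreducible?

Yes

Check for roots in GF(3): m(0) = 2; m(1) = 1; m(2) = 2.
No roots. A degree-2 polynomial over a field with no linear factor is irreducible.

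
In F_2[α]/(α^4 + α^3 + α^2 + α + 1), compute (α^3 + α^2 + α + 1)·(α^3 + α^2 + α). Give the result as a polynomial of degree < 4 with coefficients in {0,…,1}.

Multiply in F_2[α]: (α^3 + α^2 + α + 1)·(α^3 + α^2 + α) = α^6 + α^4 + α^3 + α.
Reduce using α^4 ≡ α^3 + α^2 + α + 1 (mod α^4 + α^3 + α^2 + α + 1).
Reduced: α^2 + α + 1.

α^2 + α + 1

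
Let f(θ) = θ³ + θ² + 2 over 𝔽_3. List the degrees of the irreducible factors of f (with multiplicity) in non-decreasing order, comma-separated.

3

Roots in 𝔽_3: f(0) = 2; f(1) = 1; f(2) = 2.
Complete factorization: f(θ) = (θ³ + θ² + 2).
Factor degrees with multiplicity: 3 = 3.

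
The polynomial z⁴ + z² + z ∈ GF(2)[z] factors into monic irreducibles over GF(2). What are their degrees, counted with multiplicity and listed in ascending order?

Write f(z) = z⁴ + z² + z.
Roots in GF(2): f(0) = 0 → root; f(1) = 1.
Linear factors from roots: (z).
Complete factorization: f(z) = (z)·(z³ + z + 1).
Factor degrees with multiplicity: 1 + 3 = 4.

1, 3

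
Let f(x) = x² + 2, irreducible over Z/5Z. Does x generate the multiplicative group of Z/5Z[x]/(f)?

|GF(5^2)^×| = 5^2 − 1 = 24. Prime factorization: 24 = 2^3·3.
f is primitive ⇔ x has order 24 in GF(5)[x]/(f), i.e. x^(24/q) ≠ 1 for each prime q | 24.
x^(12) mod f = 4.
x^(8) mod f = 1
Since x^(8) = 1, the order of x divides 8 < 24; not primitive.

No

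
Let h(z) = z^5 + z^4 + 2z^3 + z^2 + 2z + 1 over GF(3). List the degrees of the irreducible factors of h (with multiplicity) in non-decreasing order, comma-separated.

Roots in GF(3): h(0) = 1; h(1) = 2; h(2) = 1.
Complete factorization: h(z) = (z^2 + 2z + 2)·(z^3 + 2z^2 + 2z + 2).
Factor degrees with multiplicity: 2 + 3 = 5.

2, 3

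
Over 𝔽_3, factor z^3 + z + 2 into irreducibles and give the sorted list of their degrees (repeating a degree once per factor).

Write g(z) = z^3 + z + 2.
Roots in 𝔽_3: g(0) = 2; g(1) = 1; g(2) = 0 → root.
Linear factors from roots: (z + 1).
Complete factorization: g(z) = (z + 1)·(z^2 + 2z + 2).
Factor degrees with multiplicity: 1 + 2 = 3.

1, 2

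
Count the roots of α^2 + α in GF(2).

Write h(α) = α^2 + α.
Evaluate at each of the 2 elements of GF(2):
h(0) = 0 → root; h(1) = 0 → root.
Roots: {0, 1}.

2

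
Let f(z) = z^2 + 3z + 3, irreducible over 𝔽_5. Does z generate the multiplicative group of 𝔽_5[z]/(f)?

Yes

|GF(5^2)^×| = 5^2 − 1 = 24. Prime factorization: 24 = 2^3·3.
f is primitive ⇔ z has order 24 in GF(5)[z]/(f), i.e. z^(24/q) ≠ 1 for each prime q | 24.
z^(12) mod f = 4.
z^(8) mod f = z + 1.
None equal 1, so z has full order 24; f is primitive.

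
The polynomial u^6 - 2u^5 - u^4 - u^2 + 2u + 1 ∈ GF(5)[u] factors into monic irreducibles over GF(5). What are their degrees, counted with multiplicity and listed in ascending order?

1, 1, 1, 1, 2

Write g(u) = u^6 - 2u^5 - u^4 - u^2 + 2u + 1.
Roots in GF(5): g(0) = 1; g(1) = 0 → root; g(2) = 0 → root; g(3) = 0 → root; g(4) = 0 → root.
Linear factors from roots: (u - 1), (u - 2), (u + 2), (u + 1).
Complete factorization: g(u) = (u + 1)·(u + 2)·(u - 2)·(u - 1)·(u^2 - 2u - 1).
Factor degrees with multiplicity: 1 + 1 + 1 + 1 + 2 = 6.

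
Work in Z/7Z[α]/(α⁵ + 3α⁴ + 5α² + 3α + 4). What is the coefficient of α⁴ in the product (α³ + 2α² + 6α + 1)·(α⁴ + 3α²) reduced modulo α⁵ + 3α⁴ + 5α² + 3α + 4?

1

Multiply in Z/7Z[α]: (α³ + 2α² + 6α + 1)·(α⁴ + 3α²) = α⁷ + 2α⁶ + 2α⁵ + 4α³ + 3α².
Reduce using α⁵ ≡ 4α⁴ + 2α² + 4α + 3 (mod α⁵ + 3α⁴ + 5α² + 3α + 4).
Reduced: α⁴ + 6α³ + 5α² + 3α + 1.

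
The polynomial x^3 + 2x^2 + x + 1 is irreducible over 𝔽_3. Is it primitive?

Yes

Write f(x) = x^3 + 2x^2 + x + 1.
|GF(3^3)^×| = 3^3 − 1 = 26. Prime factorization: 26 = 2·13.
f is primitive ⇔ x has order 26 in GF(3)[x]/(f), i.e. x^(26/q) ≠ 1 for each prime q | 26.
x^(13) mod f = 2.
x^(2) mod f = x^2.
None equal 1, so x has full order 26; f is primitive.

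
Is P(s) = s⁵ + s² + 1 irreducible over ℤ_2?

Check for roots in ℤ_2: P(0) = 1; P(1) = 1.
No roots, so no linear factors.
Monic irreducibles of degree 2 over GF(2): s² + s + 1.
None of them divide P (all give nonzero remainder).
No irreducible factor of degree ≤ 2 exists, so P is irreducible over GF(2).

Yes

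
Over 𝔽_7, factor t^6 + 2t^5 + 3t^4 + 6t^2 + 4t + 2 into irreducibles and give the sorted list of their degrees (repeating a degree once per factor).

Write g(t) = t^6 + 2t^5 + 3t^4 + 6t^2 + 4t + 2.
Linear factors from roots: (t + 5), (t + 4).
Complete factorization: g(t) = (t + 4)^2·(t + 5)^2·(t^2 + 5t + 2).
Factor degrees with multiplicity: 1 + 1 + 1 + 1 + 2 = 6.

1, 1, 1, 1, 2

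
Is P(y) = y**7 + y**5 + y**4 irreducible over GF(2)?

No

Check for roots in GF(2): P(0) = 0 → root; P(1) = 1.
P(0) = 0, so (y) divides P(y); P is reducible.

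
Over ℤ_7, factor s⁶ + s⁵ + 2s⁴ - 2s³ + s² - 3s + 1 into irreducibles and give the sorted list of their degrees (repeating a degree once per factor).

Write f(s) = s⁶ + s⁵ + 2s⁴ - 2s³ + s² - 3s + 1.
Linear factors from roots: (s + 3), (s + 2).
Complete factorization: f(s) = (s + 2)·(s + 3)·(s² - 3)·(s² + 3s - 2).
Factor degrees with multiplicity: 1 + 1 + 2 + 2 = 6.

1, 1, 2, 2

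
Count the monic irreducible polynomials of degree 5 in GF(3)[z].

By the necklace-counting formula, N_3(5) = (1/5) Σ_{d|5} μ(5/d)·3^d.
Divisors of 5: 1, 5; μ(5/d) for each: -1, 1.
Σ = − 3^1 + 3^5 = 240.
N = 240/5 = 48.

48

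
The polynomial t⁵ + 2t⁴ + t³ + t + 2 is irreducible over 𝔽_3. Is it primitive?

Write f(t) = t⁵ + 2t⁴ + t³ + t + 2.
|GF(3^5)^×| = 3^5 − 1 = 242. Prime factorization: 242 = 2·11^2.
f is primitive ⇔ t has order 242 in GF(3)[t]/(f), i.e. t^(242/q) ≠ 1 for each prime q | 242.
t^(121) mod f = 1
t^(22) mod f = t⁴ + t³ + t² + 1.
Since t^(121) = 1, the order of t divides 121 < 242; not primitive.

No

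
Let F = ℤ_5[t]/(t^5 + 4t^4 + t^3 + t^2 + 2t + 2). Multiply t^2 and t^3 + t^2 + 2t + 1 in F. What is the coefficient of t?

3

Multiply in ℤ_5[t]: (t^2)·(t^3 + t^2 + 2t + 1) = t^5 + t^4 + 2t^3 + t^2.
Reduce using t^5 ≡ t^4 + 4t^3 + 4t^2 + 3t + 3 (mod t^5 + 4t^4 + t^3 + t^2 + 2t + 2).
Reduced: 2t^4 + t^3 + 3t + 3.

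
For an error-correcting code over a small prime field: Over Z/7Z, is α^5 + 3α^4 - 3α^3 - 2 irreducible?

Yes

Write g(α) = α^5 + 3α^4 - 3α^3 - 2.
Check for roots in Z/7Z: g(0) = 5; g(1) = 6; g(2) = 5; g(3) = 4; g(4) = 2; g(5) = 3; g(6) = 3.
No roots, so no linear factors.
Degree-2 irreducible divisors: test the 21 monic irreducibles of degree 2 over GF(7).
None of them divide g (all give nonzero remainder).
No irreducible factor of degree ≤ 2 exists, so g is irreducible over GF(7).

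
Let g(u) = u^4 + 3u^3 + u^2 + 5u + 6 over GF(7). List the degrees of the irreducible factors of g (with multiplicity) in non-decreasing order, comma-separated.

1, 1, 1, 1

Linear factors from roots: (u + 3), (u + 1).
Complete factorization: g(u) = (u + 1)·(u + 3)^3.
Factor degrees with multiplicity: 1 + 1 + 1 + 1 = 4.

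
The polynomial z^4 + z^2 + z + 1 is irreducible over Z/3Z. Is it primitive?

Write f(z) = z^4 + z^2 + z + 1.
|GF(3^4)^×| = 3^4 − 1 = 80. Prime factorization: 80 = 2^4·5.
f is primitive ⇔ z has order 80 in GF(3)[z]/(f), i.e. z^(80/q) ≠ 1 for each prime q | 80.
z^(40) mod f = 1
z^(16) mod f = z^3 + 2.
Since z^(40) = 1, the order of z divides 40 < 80; not primitive.

No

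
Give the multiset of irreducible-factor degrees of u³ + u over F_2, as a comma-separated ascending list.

1, 1, 1

Write g(u) = u³ + u.
Roots in F_2: g(0) = 0 → root; g(1) = 0 → root.
Linear factors from roots: (u), (u + 1).
Complete factorization: g(u) = (u)·(u + 1)^2.
Factor degrees with multiplicity: 1 + 1 + 1 = 3.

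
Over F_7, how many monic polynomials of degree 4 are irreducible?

Gauss's count: N_{7}(4) = (1/4) Σ_{d|4} μ(4/d)·7^d.
Divisors of 4: 1, 2, 4; μ(4/d) for each: 0, -1, 1.
Σ = − 7^2 + 7^4 = 2352.
N = 2352/4 = 588.

588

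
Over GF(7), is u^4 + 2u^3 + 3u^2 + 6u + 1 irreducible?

Write m(u) = u^4 + 2u^3 + 3u^2 + 6u + 1.
Check for roots in GF(7): m(0) = 1; m(1) = 6; m(2) = 1; m(3) = 6; m(4) = 2; m(5) = 1; m(6) = 4.
No roots, so no linear factors.
Degree-2 irreducible divisors: test the 21 monic irreducibles of degree 2 over GF(7).
None of them divide m (all give nonzero remainder).
No irreducible factor of degree ≤ 2 exists, so m is irreducible over GF(7).

Yes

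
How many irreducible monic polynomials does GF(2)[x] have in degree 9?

Gauss's count: N_{2}(9) = (1/9) Σ_{d|9} μ(9/d)·2^d.
Divisors of 9: 1, 3, 9; μ(9/d) for each: 0, -1, 1.
Σ = − 2^3 + 2^9 = 504.
N = 504/9 = 56.

56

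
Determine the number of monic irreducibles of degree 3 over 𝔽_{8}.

168

By the necklace-counting formula, N_8(3) = (1/3) Σ_{d|3} μ(3/d)·8^d.
Divisors of 3: 1, 3; μ(3/d) for each: -1, 1.
Σ = − 8^1 + 8^3 = 504.
N = 504/3 = 168.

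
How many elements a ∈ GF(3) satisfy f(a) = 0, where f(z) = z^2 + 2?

2

Evaluate at each of the 3 elements of GF(3):
f(0) = 2; f(1) = 0 → root; f(2) = 0 → root.
Roots: {1, 2}.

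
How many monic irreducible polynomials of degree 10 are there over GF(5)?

The number of monic irreducibles of degree 10 over GF(5) is (1/10)·Σ_{d∣10} μ(10/d) 5^d.
Divisors of 10: 1, 2, 5, 10; μ(10/d) for each: 1, -1, -1, 1.
Σ = 5^1 − 5^2 − 5^5 + 5^10 = 9762480.
N = 9762480/10 = 976248.

976248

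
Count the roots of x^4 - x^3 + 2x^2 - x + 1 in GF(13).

Write h(x) = x^4 - x^3 + 2x^2 - x + 1.
Evaluate at each of the 13 elements of GF(13):
h(0) = 1; h(1) = 2; h(2) = 2; h(3) = 5; h(4) = 0 → root; h(5) = 0 → root; h(6) = 3; h(7) = 5; h(8) = 0 → root; h(9) = 6; h(10) = 0 → root; h(11) = 9; h(12) = 6.
Roots: {4, 5, 8, 10}.

4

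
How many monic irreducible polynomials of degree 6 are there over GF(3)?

By the necklace-counting formula, N_3(6) = (1/6) Σ_{d|6} μ(6/d)·3^d.
Divisors of 6: 1, 2, 3, 6; μ(6/d) for each: 1, -1, -1, 1.
Σ = 3^1 − 3^2 − 3^3 + 3^6 = 696.
N = 696/6 = 116.

116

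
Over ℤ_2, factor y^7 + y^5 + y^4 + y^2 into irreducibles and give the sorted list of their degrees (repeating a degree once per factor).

1, 1, 1, 1, 1, 2

Write h(y) = y^7 + y^5 + y^4 + y^2.
Roots in ℤ_2: h(0) = 0 → root; h(1) = 0 → root.
Linear factors from roots: (y), (y + 1).
Complete factorization: h(y) = (y)^2·(y + 1)^3·(y^2 + y + 1).
Factor degrees with multiplicity: 1 + 1 + 1 + 1 + 1 + 2 = 7.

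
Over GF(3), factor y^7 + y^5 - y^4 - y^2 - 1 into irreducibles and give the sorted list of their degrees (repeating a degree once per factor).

Write f(y) = y^7 + y^5 - y^4 - y^2 - 1.
Roots in GF(3): f(0) = 2; f(1) = 2; f(2) = 1.
Complete factorization: f(y) = (y^7 + y^5 - y^4 - y^2 - 1).
Factor degrees with multiplicity: 7 = 7.

7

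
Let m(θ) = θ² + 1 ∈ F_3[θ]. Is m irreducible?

Yes

Check for roots in F_3: m(0) = 1; m(1) = 2; m(2) = 2.
No roots. A degree-2 polynomial over a field with no linear factor is irreducible.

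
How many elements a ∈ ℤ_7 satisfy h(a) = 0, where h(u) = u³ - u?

3

Evaluate at each of the 7 elements of ℤ_7:
h(0) = 0 → root; h(1) = 0 → root; h(2) = 6; h(3) = 3; h(4) = 4; h(5) = 1; h(6) = 0 → root.
Roots: {0, 1, 6}.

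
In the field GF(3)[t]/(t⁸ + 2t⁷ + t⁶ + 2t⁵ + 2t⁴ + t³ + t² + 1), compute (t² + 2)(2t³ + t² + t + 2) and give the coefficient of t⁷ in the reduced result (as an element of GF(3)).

Multiply in GF(3)[t]: (t² + 2)·(2t³ + t² + t + 2) = 2t⁵ + t⁴ + 2t³ + t² + 2t + 1.
Reduced: 2t⁵ + t⁴ + 2t³ + t² + 2t + 1.

0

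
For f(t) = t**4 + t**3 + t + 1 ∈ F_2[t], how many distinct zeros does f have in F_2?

1

Evaluate at each of the 2 elements of F_2:
f(0) = 1; f(1) = 0 → root.
Roots: {1}.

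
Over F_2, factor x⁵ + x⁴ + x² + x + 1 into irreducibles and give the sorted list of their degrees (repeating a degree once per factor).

5

Write h(x) = x⁵ + x⁴ + x² + x + 1.
Roots in F_2: h(0) = 1; h(1) = 1.
Complete factorization: h(x) = (x⁵ + x⁴ + x² + x + 1).
Factor degrees with multiplicity: 5 = 5.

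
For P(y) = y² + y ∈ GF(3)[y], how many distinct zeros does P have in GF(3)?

Evaluate at each of the 3 elements of GF(3):
P(0) = 0 → root; P(1) = 2; P(2) = 0 → root.
Roots: {0, 2}.

2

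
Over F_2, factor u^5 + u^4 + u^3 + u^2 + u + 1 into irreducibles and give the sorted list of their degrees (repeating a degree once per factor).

Write h(u) = u^5 + u^4 + u^3 + u^2 + u + 1.
Roots in F_2: h(0) = 1; h(1) = 0 → root.
Linear factors from roots: (u + 1).
Complete factorization: h(u) = (u + 1)·(u^2 + u + 1)^2.
Factor degrees with multiplicity: 1 + 2 + 2 = 5.

1, 2, 2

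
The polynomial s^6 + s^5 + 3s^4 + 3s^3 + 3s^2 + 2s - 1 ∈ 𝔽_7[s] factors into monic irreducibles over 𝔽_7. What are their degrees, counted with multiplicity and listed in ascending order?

1, 1, 1, 1, 2

Write h(s) = s^6 + s^5 + 3s^4 + 3s^3 + 3s^2 + 2s - 1.
Linear factors from roots: (s + 2), (s + 1).
Complete factorization: h(s) = (s + 1)·(s + 2)^3·(s^2 + s - 1).
Factor degrees with multiplicity: 1 + 1 + 1 + 1 + 2 = 6.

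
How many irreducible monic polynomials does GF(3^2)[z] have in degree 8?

5380020

The number of monic irreducibles of degree 8 over GF(9) is (1/8)·Σ_{d∣8} μ(8/d) 9^d.
Divisors of 8: 1, 2, 4, 8; μ(8/d) for each: 0, 0, -1, 1.
Σ = − 9^4 + 9^8 = 43040160.
N = 43040160/8 = 5380020.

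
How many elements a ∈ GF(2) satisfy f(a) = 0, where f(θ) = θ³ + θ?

2

Evaluate at each of the 2 elements of GF(2):
f(0) = 0 → root; f(1) = 0 → root.
Roots: {0, 1}.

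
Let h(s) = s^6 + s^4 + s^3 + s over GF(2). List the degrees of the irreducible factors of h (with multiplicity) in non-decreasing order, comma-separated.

Roots in GF(2): h(0) = 0 → root; h(1) = 0 → root.
Linear factors from roots: (s), (s + 1).
Complete factorization: h(s) = (s)·(s + 1)^3·(s^2 + s + 1).
Factor degrees with multiplicity: 1 + 1 + 1 + 1 + 2 = 6.

1, 1, 1, 1, 2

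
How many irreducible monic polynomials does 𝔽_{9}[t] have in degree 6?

By the necklace-counting formula, N_9(6) = (1/6) Σ_{d|6} μ(6/d)·9^d.
Divisors of 6: 1, 2, 3, 6; μ(6/d) for each: 1, -1, -1, 1.
Σ = 9^1 − 9^2 − 9^3 + 9^6 = 530640.
N = 530640/6 = 88440.

88440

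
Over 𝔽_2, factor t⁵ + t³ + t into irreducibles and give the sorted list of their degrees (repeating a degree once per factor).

Write f(t) = t⁵ + t³ + t.
Roots in 𝔽_2: f(0) = 0 → root; f(1) = 1.
Linear factors from roots: (t).
Complete factorization: f(t) = (t)·(t² + t + 1)^2.
Factor degrees with multiplicity: 1 + 2 + 2 = 5.

1, 2, 2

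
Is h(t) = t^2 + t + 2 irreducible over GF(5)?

Check for roots in GF(5): h(0) = 2; h(1) = 4; h(2) = 3; h(3) = 4; h(4) = 2.
No roots. A degree-2 polynomial over a field with no linear factor is irreducible.

Yes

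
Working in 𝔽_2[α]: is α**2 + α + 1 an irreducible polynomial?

Write h(α) = α**2 + α + 1.
Check for roots in 𝔽_2: h(0) = 1; h(1) = 1.
No roots. A degree-2 polynomial over a field with no linear factor is irreducible.

Yes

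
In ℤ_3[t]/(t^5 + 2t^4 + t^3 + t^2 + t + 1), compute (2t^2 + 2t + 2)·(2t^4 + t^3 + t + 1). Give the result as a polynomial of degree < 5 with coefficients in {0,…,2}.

2t^3 + 2t^2 + 2t + 1

Multiply in ℤ_3[t]: (2t^2 + 2t + 2)·(2t^4 + t^3 + t + 1) = t^6 + t^3 + t^2 + t + 2.
Reduce using t^5 ≡ t^4 + 2t^3 + 2t^2 + 2t + 2 (mod t^5 + 2t^4 + t^3 + t^2 + t + 1).
Reduced: 2t^3 + 2t^2 + 2t + 1.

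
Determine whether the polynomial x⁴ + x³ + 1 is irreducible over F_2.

Yes

Write g(x) = x⁴ + x³ + 1.
Check for roots in F_2: g(0) = 1; g(1) = 1.
No roots, so no linear factors.
Monic irreducibles of degree 2 over GF(2): x² + x + 1.
None of them divide g (all give nonzero remainder).
No irreducible factor of degree ≤ 2 exists, so g is irreducible over GF(2).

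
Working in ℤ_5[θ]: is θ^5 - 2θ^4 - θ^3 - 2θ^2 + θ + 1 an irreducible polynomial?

No

Write f(θ) = θ^5 - 2θ^4 - θ^3 - 2θ^2 + θ + 1.
Check for roots in ℤ_5: f(0) = 1; f(1) = 3; f(2) = 2; f(3) = 0 → root; f(4) = 1.
f(3) = 0, so (θ − 3) divides f(θ); f is reducible.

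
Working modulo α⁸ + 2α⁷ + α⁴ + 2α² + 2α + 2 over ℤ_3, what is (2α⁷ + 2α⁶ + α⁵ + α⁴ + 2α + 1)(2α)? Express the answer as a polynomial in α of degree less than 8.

2α^7 + 2α^6 + 2α^5 + 2α^4 + 2α^2 + 1

Multiply in ℤ_3[α]: (2α⁷ + 2α⁶ + α⁵ + α⁴ + 2α + 1)·(2α) = α⁸ + α⁷ + 2α⁶ + 2α⁵ + α² + 2α.
Reduce using α⁸ ≡ α⁷ + 2α⁴ + α² + α + 1 (mod α⁸ + 2α⁷ + α⁴ + 2α² + 2α + 2).
Reduced: 2α⁷ + 2α⁶ + 2α⁵ + 2α⁴ + 2α² + 1.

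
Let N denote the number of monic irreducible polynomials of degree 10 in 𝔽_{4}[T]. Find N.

104754

The number of monic irreducibles of degree 10 over GF(4) is (1/10)·Σ_{d∣10} μ(10/d) 4^d.
Divisors of 10: 1, 2, 5, 10; μ(10/d) for each: 1, -1, -1, 1.
Σ = 4^1 − 4^2 − 4^5 + 4^10 = 1047540.
N = 1047540/10 = 104754.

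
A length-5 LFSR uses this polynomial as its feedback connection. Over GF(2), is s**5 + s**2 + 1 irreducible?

Write h(s) = s**5 + s**2 + 1.
Check for roots in GF(2): h(0) = 1; h(1) = 1.
No roots, so no linear factors.
Monic irreducibles of degree 2 over GF(2): s**2 + s + 1.
None of them divide h (all give nonzero remainder).
No irreducible factor of degree ≤ 2 exists, so h is irreducible over GF(2).

Yes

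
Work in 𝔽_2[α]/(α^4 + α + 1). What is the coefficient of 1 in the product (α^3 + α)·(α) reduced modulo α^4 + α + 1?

1

Multiply in 𝔽_2[α]: (α^3 + α)·(α) = α^4 + α^2.
Reduce using α^4 ≡ α + 1 (mod α^4 + α + 1).
Reduced: α^2 + α + 1.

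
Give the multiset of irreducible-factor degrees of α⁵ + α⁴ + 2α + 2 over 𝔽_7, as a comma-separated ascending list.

1, 2, 2

Write g(α) = α⁵ + α⁴ + 2α + 2.
Linear factors from roots: (α + 1).
Complete factorization: g(α) = (α + 1)·(α² + α - 3)·(α² - α - 3).
Factor degrees with multiplicity: 1 + 2 + 2 = 5.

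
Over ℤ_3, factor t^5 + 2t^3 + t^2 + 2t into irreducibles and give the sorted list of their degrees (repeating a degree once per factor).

Write f(t) = t^5 + 2t^3 + t^2 + 2t.
Roots in ℤ_3: f(0) = 0 → root; f(1) = 0 → root; f(2) = 2.
Linear factors from roots: (t), (t + 2).
Complete factorization: f(t) = (t)·(t + 2)^2·(t^2 + 2t + 2).
Factor degrees with multiplicity: 1 + 1 + 1 + 2 = 5.

1, 1, 1, 2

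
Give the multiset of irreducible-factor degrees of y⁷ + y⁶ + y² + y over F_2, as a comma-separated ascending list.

1, 1, 1, 4

Write h(y) = y⁷ + y⁶ + y² + y.
Roots in F_2: h(0) = 0 → root; h(1) = 0 → root.
Linear factors from roots: (y), (y + 1).
Complete factorization: h(y) = (y)·(y + 1)^2·(y⁴ + y³ + y² + y + 1).
Factor degrees with multiplicity: 1 + 1 + 1 + 4 = 7.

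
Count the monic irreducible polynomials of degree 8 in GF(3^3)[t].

35303625630

By the necklace-counting formula, N_27(8) = (1/8) Σ_{d|8} μ(8/d)·27^d.
Divisors of 8: 1, 2, 4, 8; μ(8/d) for each: 0, 0, -1, 1.
Σ = − 27^4 + 27^8 = 282429005040.
N = 282429005040/8 = 35303625630.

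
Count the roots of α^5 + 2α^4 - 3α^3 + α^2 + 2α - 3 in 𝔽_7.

5

Write P(α) = α^5 + 2α^4 - 3α^3 + α^2 + 2α - 3.
Evaluate at each of the 7 elements of 𝔽_7:
P(0) = 4; P(1) = 0 → root; P(2) = 3; P(3) = 0 → root; P(4) = 0 → root; P(5) = 0 → root; P(6) = 0 → root.
Roots: {1, 3, 4, 5, 6}.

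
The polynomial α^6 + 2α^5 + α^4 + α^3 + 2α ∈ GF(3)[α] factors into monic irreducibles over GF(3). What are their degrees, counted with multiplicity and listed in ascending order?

1, 1, 2, 2

Write f(α) = α^6 + 2α^5 + α^4 + α^3 + 2α.
Roots in GF(3): f(0) = 0 → root; f(1) = 1; f(2) = 0 → root.
Linear factors from roots: (α), (α + 1).
Complete factorization: f(α) = (α)·(α + 1)·(α^2 + 1)·(α^2 + α + 2).
Factor degrees with multiplicity: 1 + 1 + 2 + 2 = 6.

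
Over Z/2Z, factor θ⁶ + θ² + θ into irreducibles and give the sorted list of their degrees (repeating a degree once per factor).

1, 2, 3

Write f(θ) = θ⁶ + θ² + θ.
Roots in Z/2Z: f(0) = 0 → root; f(1) = 1.
Linear factors from roots: (θ).
Complete factorization: f(θ) = (θ)·(θ² + θ + 1)·(θ³ + θ² + 1).
Factor degrees with multiplicity: 1 + 2 + 3 = 6.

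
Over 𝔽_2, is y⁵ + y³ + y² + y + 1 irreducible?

Yes

Write h(y) = y⁵ + y³ + y² + y + 1.
Check for roots in 𝔽_2: h(0) = 1; h(1) = 1.
No roots, so no linear factors.
Monic irreducibles of degree 2 over GF(2): y² + y + 1.
None of them divide h (all give nonzero remainder).
No irreducible factor of degree ≤ 2 exists, so h is irreducible over GF(2).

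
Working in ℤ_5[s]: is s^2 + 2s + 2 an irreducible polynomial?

No

Write m(s) = s^2 + 2s + 2.
Check for roots in ℤ_5: m(0) = 2; m(1) = 0 → root; m(2) = 0 → root; m(3) = 2; m(4) = 1.
m(1) = 0, so (s − 1) divides m(s); m is reducible.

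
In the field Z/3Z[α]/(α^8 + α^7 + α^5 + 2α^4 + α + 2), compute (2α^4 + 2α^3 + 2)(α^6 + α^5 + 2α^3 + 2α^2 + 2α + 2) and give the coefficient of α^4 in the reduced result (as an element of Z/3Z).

Multiply in Z/3Z[α]: (2α^4 + 2α^3 + 2)·(α^6 + α^5 + 2α^3 + 2α^2 + 2α + 2) = 2α^10 + α^9 + 2α^8 + α^7 + α^6 + α^5 + 2α^4 + 2α^3 + α^2 + α + 1.
Reduce using α^8 ≡ 2α^7 + 2α^5 + α^4 + 2α + 1 (mod α^8 + α^7 + α^5 + 2α^4 + α + 2).
Reduced: 2α^7 + α^6 + 2α^4 + α^2 + 1.

2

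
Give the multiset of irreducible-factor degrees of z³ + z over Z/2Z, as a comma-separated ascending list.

1, 1, 1

Write h(z) = z³ + z.
Roots in Z/2Z: h(0) = 0 → root; h(1) = 0 → root.
Linear factors from roots: (z), (z + 1).
Complete factorization: h(z) = (z)·(z + 1)^2.
Factor degrees with multiplicity: 1 + 1 + 1 = 3.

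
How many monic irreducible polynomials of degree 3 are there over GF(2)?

2

The number of monic irreducibles of degree 3 over GF(2) is (1/3)·Σ_{d∣3} μ(3/d) 2^d.
Divisors of 3: 1, 3; μ(3/d) for each: -1, 1.
Σ = − 2^1 + 2^3 = 6.
N = 6/3 = 2.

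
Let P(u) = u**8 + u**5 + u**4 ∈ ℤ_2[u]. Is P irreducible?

No

Check for roots in ℤ_2: P(0) = 0 → root; P(1) = 1.
P(0) = 0, so (u) divides P(u); P is reducible.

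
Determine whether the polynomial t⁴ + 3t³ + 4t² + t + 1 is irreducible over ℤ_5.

Write P(t) = t⁴ + 3t³ + 4t² + t + 1.
Check for roots in ℤ_5: P(0) = 1; P(1) = 0 → root; P(2) = 4; P(3) = 2; P(4) = 2.
P(1) = 0, so (t − 1) divides P(t); P is reducible.

No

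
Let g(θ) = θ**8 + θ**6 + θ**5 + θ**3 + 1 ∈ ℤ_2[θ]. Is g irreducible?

Yes

Check for roots in ℤ_2: g(0) = 1; g(1) = 1.
No roots, so no linear factors.
Monic irreducibles of degree 2 over GF(2): θ**2 + θ + 1.
None of them divide g (all give nonzero remainder).
Monic irreducibles of degree 3 over GF(2): θ**3 + θ + 1, θ**3 + θ**2 + 1.
None of them divide g (all give nonzero remainder).
Monic irreducibles of degree 4 over GF(2): θ**4 + θ + 1, θ**4 + θ**3 + 1, θ**4 + θ**3 + θ**2 + θ + 1.
None of them divide g (all give nonzero remainder).
No irreducible factor of degree ≤ 4 exists, so g is irreducible over GF(2).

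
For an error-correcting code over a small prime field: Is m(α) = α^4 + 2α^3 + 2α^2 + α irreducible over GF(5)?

No

Check for roots in GF(5): m(0) = 0 → root; m(1) = 1; m(2) = 2; m(3) = 1; m(4) = 0 → root.
m(0) = 0, so (α) divides m(α); m is reducible.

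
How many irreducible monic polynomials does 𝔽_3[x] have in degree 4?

18

Gauss's count: N_{3}(4) = (1/4) Σ_{d|4} μ(4/d)·3^d.
Divisors of 4: 1, 2, 4; μ(4/d) for each: 0, -1, 1.
Σ = − 3^2 + 3^4 = 72.
N = 72/4 = 18.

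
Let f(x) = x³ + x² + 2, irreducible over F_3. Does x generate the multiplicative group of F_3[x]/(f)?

|GF(3^3)^×| = 3^3 − 1 = 26. Prime factorization: 26 = 2·13.
f is primitive ⇔ x has order 26 in GF(3)[x]/(f), i.e. x^(26/q) ≠ 1 for each prime q | 26.
x^(13) mod f = 1
x^(2) mod f = x².
Since x^(13) = 1, the order of x divides 13 < 26; not primitive.

No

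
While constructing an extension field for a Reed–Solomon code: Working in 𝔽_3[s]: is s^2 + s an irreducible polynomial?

No

Write P(s) = s^2 + s.
Check for roots in 𝔽_3: P(0) = 0 → root; P(1) = 2; P(2) = 0 → root.
P(0) = 0, so (s) divides P(s); P is reducible.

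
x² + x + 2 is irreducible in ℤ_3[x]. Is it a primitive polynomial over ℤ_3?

Write f(x) = x² + x + 2.
|GF(3^2)^×| = 3^2 − 1 = 8. Prime factorization: 8 = 2^3.
f is primitive ⇔ x has order 8 in GF(3)[x]/(f), i.e. x^(8/q) ≠ 1 for each prime q | 8.
x^(4) mod f = 2.
None equal 1, so x has full order 8; f is primitive.

Yes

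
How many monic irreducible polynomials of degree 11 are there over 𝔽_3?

16104

x^(3^11) − x is the product of all monic irreducibles of degree dividing 11; Möbius inversion gives N = (1/11) Σ μ(11/d)·3^d.
Divisors of 11: 1, 11; μ(11/d) for each: -1, 1.
Σ = − 3^1 + 3^11 = 177144.
N = 177144/11 = 16104.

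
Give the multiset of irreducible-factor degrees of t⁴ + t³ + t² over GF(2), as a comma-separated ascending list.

1, 1, 2

Write g(t) = t⁴ + t³ + t².
Roots in GF(2): g(0) = 0 → root; g(1) = 1.
Linear factors from roots: (t).
Complete factorization: g(t) = (t)^2·(t² + t + 1).
Factor degrees with multiplicity: 1 + 1 + 2 = 4.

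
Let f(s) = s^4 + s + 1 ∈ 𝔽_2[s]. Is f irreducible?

Yes

Check for roots in 𝔽_2: f(0) = 1; f(1) = 1.
No roots, so no linear factors.
Monic irreducibles of degree 2 over GF(2): s^2 + s + 1.
None of them divide f (all give nonzero remainder).
No irreducible factor of degree ≤ 2 exists, so f is irreducible over GF(2).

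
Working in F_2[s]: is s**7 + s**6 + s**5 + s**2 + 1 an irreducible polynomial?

Yes

Write f(s) = s**7 + s**6 + s**5 + s**2 + 1.
Check for roots in F_2: f(0) = 1; f(1) = 1.
No roots, so no linear factors.
Monic irreducibles of degree 2 over GF(2): s**2 + s + 1.
None of them divide f (all give nonzero remainder).
Monic irreducibles of degree 3 over GF(2): s**3 + s + 1, s**3 + s**2 + 1.
None of them divide f (all give nonzero remainder).
No irreducible factor of degree ≤ 3 exists, so f is irreducible over GF(2).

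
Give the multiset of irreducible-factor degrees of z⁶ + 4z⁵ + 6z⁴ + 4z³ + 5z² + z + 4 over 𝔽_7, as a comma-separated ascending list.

1, 1, 2, 2

Write f(z) = z⁶ + 4z⁵ + 6z⁴ + 4z³ + 5z² + z + 4.
Linear factors from roots: (z + 1).
Complete factorization: f(z) = (z + 1)^2·(z² + 4z + 6)·(z² + 5z + 3).
Factor degrees with multiplicity: 1 + 1 + 2 + 2 = 6.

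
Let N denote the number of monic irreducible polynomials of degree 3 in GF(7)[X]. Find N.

x^(7^3) − x is the product of all monic irreducibles of degree dividing 3; Möbius inversion gives N = (1/3) Σ μ(3/d)·7^d.
Divisors of 3: 1, 3; μ(3/d) for each: -1, 1.
Σ = − 7^1 + 7^3 = 336.
N = 336/3 = 112.

112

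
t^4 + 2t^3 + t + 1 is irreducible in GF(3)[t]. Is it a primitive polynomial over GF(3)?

Write f(t) = t^4 + 2t^3 + t + 1.
|GF(3^4)^×| = 3^4 − 1 = 80. Prime factorization: 80 = 2^4·5.
f is primitive ⇔ t has order 80 in GF(3)[t]/(f), i.e. t^(80/q) ≠ 1 for each prime q | 80.
t^(40) mod f = 1
t^(16) mod f = 2t^2 + 2t + 1.
Since t^(40) = 1, the order of t divides 40 < 80; not primitive.

No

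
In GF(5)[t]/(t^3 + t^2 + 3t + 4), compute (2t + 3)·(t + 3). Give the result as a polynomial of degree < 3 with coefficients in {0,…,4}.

Multiply in GF(5)[t]: (2t + 3)·(t + 3) = 2t^2 + 4t + 4.
Reduced: 2t^2 + 4t + 4.

2t^2 + 4t + 4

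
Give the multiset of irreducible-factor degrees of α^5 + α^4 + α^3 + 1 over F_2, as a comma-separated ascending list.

1, 1, 3

Write h(α) = α^5 + α^4 + α^3 + 1.
Roots in F_2: h(0) = 1; h(1) = 0 → root.
Linear factors from roots: (α + 1).
Complete factorization: h(α) = (α + 1)^2·(α^3 + α^2 + 1).
Factor degrees with multiplicity: 1 + 1 + 3 = 5.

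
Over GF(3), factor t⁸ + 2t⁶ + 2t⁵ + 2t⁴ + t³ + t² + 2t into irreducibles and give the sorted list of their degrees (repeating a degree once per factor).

Write f(t) = t⁸ + 2t⁶ + 2t⁵ + 2t⁴ + t³ + t² + 2t.
Roots in GF(3): f(0) = 0 → root; f(1) = 2; f(2) = 1.
Linear factors from roots: (t).
Complete factorization: f(t) = (t)·(t² + 1)·(t² + t + 2)·(t³ + 2t² + 1).
Factor degrees with multiplicity: 1 + 2 + 2 + 3 = 8.

1, 2, 2, 3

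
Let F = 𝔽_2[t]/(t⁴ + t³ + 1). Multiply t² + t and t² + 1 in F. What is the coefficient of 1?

Multiply in 𝔽_2[t]: (t² + t)·(t² + 1) = t⁴ + t³ + t² + t.
Reduce using t⁴ ≡ t³ + 1 (mod t⁴ + t³ + 1).
Reduced: t² + t + 1.

1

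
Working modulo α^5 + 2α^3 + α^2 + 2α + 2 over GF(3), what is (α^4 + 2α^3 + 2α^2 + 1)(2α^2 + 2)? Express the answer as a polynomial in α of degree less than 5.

2α^4 + α^2

Multiply in GF(3)[α]: (α^4 + 2α^3 + 2α^2 + 1)·(2α^2 + 2) = 2α^6 + α^5 + α^3 + 2.
Reduce using α^5 ≡ α^3 + 2α^2 + α + 1 (mod α^5 + 2α^3 + α^2 + 2α + 2).
Reduced: 2α^4 + α^2.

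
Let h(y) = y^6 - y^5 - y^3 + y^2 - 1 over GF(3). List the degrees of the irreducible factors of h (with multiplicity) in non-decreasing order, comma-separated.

Roots in GF(3): h(0) = 2; h(1) = 2; h(2) = 0 → root.
Linear factors from roots: (y + 1).
Complete factorization: h(y) = (y + 1)·(y^2 + 1)·(y^3 + y^2 + y - 1).
Factor degrees with multiplicity: 1 + 2 + 3 = 6.

1, 2, 3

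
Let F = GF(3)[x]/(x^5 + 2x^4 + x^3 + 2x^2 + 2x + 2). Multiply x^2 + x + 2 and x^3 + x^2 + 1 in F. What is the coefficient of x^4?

0

Multiply in GF(3)[x]: (x^2 + x + 2)·(x^3 + x^2 + 1) = x^5 + 2x^4 + x + 2.
Reduce using x^5 ≡ x^4 + 2x^3 + x^2 + x + 1 (mod x^5 + 2x^4 + x^3 + 2x^2 + 2x + 2).
Reduced: 2x^3 + x^2 + 2x.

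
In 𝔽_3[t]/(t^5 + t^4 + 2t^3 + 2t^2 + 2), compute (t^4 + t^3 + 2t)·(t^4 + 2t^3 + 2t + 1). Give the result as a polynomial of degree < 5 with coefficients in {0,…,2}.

t^4

Multiply in 𝔽_3[t]: (t^4 + t^3 + 2t)·(t^4 + 2t^3 + 2t + 1) = t^8 + 2t^6 + t^5 + t^4 + t^3 + t^2 + 2t.
Reduce using t^5 ≡ 2t^4 + t^3 + t^2 + 1 (mod t^5 + t^4 + 2t^3 + 2t^2 + 2).
Reduced: t^4.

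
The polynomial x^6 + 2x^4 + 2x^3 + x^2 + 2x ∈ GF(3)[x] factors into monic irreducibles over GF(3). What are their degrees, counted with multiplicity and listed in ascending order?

1, 1, 2, 2

Write g(x) = x^6 + 2x^4 + 2x^3 + x^2 + 2x.
Roots in GF(3): g(0) = 0 → root; g(1) = 2; g(2) = 0 → root.
Linear factors from roots: (x), (x + 1).
Complete factorization: g(x) = (x)·(x + 1)·(x^2 + 1)·(x^2 + 2x + 2).
Factor degrees with multiplicity: 1 + 1 + 2 + 2 = 6.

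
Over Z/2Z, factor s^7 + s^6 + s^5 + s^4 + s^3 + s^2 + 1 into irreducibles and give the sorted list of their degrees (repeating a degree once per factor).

Write h(s) = s^7 + s^6 + s^5 + s^4 + s^3 + s^2 + 1.
Roots in Z/2Z: h(0) = 1; h(1) = 1.
Complete factorization: h(s) = (s^7 + s^6 + s^5 + s^4 + s^3 + s^2 + 1).
Factor degrees with multiplicity: 7 = 7.

7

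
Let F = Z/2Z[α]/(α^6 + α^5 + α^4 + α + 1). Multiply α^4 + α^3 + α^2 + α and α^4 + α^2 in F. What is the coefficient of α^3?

0

Multiply in Z/2Z[α]: (α^4 + α^3 + α^2 + α)·(α^4 + α^2) = α^8 + α^7 + α^4 + α^3.
Reduce using α^6 ≡ α^5 + α^4 + α + 1 (mod α^6 + α^5 + α^4 + α + 1).
Reduced: α^5 + α^2 + α + 1.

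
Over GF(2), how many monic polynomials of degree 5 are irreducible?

Gauss's count: N_{2}(5) = (1/5) Σ_{d|5} μ(5/d)·2^d.
Divisors of 5: 1, 5; μ(5/d) for each: -1, 1.
Σ = − 2^1 + 2^5 = 30.
N = 30/5 = 6.

6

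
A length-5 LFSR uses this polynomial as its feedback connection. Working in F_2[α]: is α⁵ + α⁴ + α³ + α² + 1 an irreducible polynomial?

Write P(α) = α⁵ + α⁴ + α³ + α² + 1.
Check for roots in F_2: P(0) = 1; P(1) = 1.
No roots, so no linear factors.
Monic irreducibles of degree 2 over GF(2): α² + α + 1.
None of them divide P (all give nonzero remainder).
No irreducible factor of degree ≤ 2 exists, so P is irreducible over GF(2).

Yes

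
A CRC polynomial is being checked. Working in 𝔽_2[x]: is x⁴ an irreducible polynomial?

Write f(x) = x⁴.
Check for roots in 𝔽_2: f(0) = 0 → root; f(1) = 1.
f(0) = 0, so (x) divides f(x); f is reducible.

No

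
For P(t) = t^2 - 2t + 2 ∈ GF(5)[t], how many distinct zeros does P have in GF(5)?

Evaluate at each of the 5 elements of GF(5):
P(0) = 2; P(1) = 1; P(2) = 2; P(3) = 0 → root; P(4) = 0 → root.
Roots: {3, 4}.

2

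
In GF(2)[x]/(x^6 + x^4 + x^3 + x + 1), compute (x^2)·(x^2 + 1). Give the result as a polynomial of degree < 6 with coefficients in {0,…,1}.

Multiply in GF(2)[x]: (x^2)·(x^2 + 1) = x^4 + x^2.
Reduced: x^4 + x^2.

x^4 + x^2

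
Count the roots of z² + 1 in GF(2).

Write P(z) = z² + 1.
Evaluate at each of the 2 elements of GF(2):
P(0) = 1; P(1) = 0 → root.
Roots: {1}.

1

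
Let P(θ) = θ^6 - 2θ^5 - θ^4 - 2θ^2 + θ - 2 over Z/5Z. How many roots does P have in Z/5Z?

Evaluate at each of the 5 elements of Z/5Z:
P(0) = 3; P(1) = 0 → root; P(2) = 1; P(3) = 0 → root; P(4) = 2.
Roots: {1, 3}.

2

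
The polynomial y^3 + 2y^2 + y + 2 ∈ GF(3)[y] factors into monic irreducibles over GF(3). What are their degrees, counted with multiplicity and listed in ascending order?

1, 2

Write h(y) = y^3 + 2y^2 + y + 2.
Roots in GF(3): h(0) = 2; h(1) = 0 → root; h(2) = 2.
Linear factors from roots: (y + 2).
Complete factorization: h(y) = (y + 2)·(y^2 + 1).
Factor degrees with multiplicity: 1 + 2 = 3.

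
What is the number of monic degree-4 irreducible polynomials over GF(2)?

3

x^(2^4) − x is the product of all monic irreducibles of degree dividing 4; Möbius inversion gives N = (1/4) Σ μ(4/d)·2^d.
Divisors of 4: 1, 2, 4; μ(4/d) for each: 0, -1, 1.
Σ = − 2^2 + 2^4 = 12.
N = 12/4 = 3.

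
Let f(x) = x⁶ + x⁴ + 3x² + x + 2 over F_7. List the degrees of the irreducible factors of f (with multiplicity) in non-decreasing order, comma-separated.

Complete factorization: f(x) = (x⁶ + x⁴ + 3x² + x + 2).
Factor degrees with multiplicity: 6 = 6.

6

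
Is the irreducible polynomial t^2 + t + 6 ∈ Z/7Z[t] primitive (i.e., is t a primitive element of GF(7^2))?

No

Write f(t) = t^2 + t + 6.
|GF(7^2)^×| = 7^2 − 1 = 48. Prime factorization: 48 = 2^4·3.
f is primitive ⇔ t has order 48 in GF(7)[t]/(f), i.e. t^(48/q) ≠ 1 for each prime q | 48.
t^(24) mod f = 6.
t^(16) mod f = 1
Since t^(16) = 1, the order of t divides 16 < 48; not primitive.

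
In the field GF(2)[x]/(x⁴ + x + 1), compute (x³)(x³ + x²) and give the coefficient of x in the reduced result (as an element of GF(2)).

1

Multiply in GF(2)[x]: (x³)·(x³ + x²) = x⁶ + x⁵.
Reduce using x⁴ ≡ x + 1 (mod x⁴ + x + 1).
Reduced: x³ + x.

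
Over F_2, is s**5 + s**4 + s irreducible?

No

Write f(s) = s**5 + s**4 + s.
Check for roots in F_2: f(0) = 0 → root; f(1) = 1.
f(0) = 0, so (s) divides f(s); f is reducible.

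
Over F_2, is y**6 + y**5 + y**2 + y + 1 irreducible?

Yes

Write g(y) = y**6 + y**5 + y**2 + y + 1.
Check for roots in F_2: g(0) = 1; g(1) = 1.
No roots, so no linear factors.
Monic irreducibles of degree 2 over GF(2): y**2 + y + 1.
None of them divide g (all give nonzero remainder).
Monic irreducibles of degree 3 over GF(2): y**3 + y + 1, y**3 + y**2 + 1.
None of them divide g (all give nonzero remainder).
No irreducible factor of degree ≤ 3 exists, so g is irreducible over GF(2).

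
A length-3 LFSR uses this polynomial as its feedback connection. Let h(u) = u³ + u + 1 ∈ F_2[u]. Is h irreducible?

Yes

Check for roots in F_2: h(0) = 1; h(1) = 1.
No roots. A degree-3 polynomial over a field with no linear factor is irreducible.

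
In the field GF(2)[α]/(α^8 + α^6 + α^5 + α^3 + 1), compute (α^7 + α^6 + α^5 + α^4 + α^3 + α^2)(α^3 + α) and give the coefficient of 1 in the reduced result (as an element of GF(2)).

1

Multiply in GF(2)[α]: (α^7 + α^6 + α^5 + α^4 + α^3 + α^2)·(α^3 + α) = α^10 + α^9 + α^4 + α^3.
Reduce using α^8 ≡ α^6 + α^5 + α^3 + 1 (mod α^8 + α^6 + α^5 + α^3 + 1).
Reduced: α^2 + α + 1.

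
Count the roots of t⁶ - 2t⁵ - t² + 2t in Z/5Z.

Write f(t) = t⁶ - 2t⁵ - t² + 2t.
Evaluate at each of the 5 elements of Z/5Z:
f(0) = 0 → root; f(1) = 0 → root; f(2) = 0 → root; f(3) = 0 → root; f(4) = 0 → root.
Roots: {0, 1, 2, 3, 4}.

5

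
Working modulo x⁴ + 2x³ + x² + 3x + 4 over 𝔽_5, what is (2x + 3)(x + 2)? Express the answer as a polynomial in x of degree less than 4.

2x^2 + 2x + 1

Multiply in 𝔽_5[x]: (2x + 3)·(x + 2) = 2x² + 2x + 1.
Reduced: 2x² + 2x + 1.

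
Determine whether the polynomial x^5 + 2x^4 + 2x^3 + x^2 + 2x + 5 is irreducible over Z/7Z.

Yes

Write m(x) = x^5 + 2x^4 + 2x^3 + x^2 + 2x + 5.
Check for roots in Z/7Z: m(0) = 5; m(1) = 6; m(2) = 2; m(3) = 3; m(4) = 6; m(5) = 3; m(6) = 3.
No roots, so no linear factors.
Degree-2 irreducible divisors: test the 21 monic irreducibles of degree 2 over GF(7).
None of them divide m (all give nonzero remainder).
No irreducible factor of degree ≤ 2 exists, so m is irreducible over GF(7).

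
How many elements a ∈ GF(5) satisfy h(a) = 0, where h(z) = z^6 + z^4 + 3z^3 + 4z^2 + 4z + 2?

Evaluate at each of the 5 elements of GF(5):
h(0) = 2; h(1) = 0 → root; h(2) = 0 → root; h(3) = 1; h(4) = 1.
Roots: {1, 2}.

2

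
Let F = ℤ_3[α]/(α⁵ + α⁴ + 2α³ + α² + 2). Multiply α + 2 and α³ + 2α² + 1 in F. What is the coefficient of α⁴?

1

Multiply in ℤ_3[α]: (α + 2)·(α³ + 2α² + 1) = α⁴ + α³ + α² + α + 2.
Reduced: α⁴ + α³ + α² + α + 2.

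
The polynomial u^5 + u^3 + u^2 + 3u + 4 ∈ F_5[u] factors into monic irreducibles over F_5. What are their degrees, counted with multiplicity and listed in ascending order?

Write f(u) = u^5 + u^3 + u^2 + 3u + 4.
Roots in F_5: f(0) = 4; f(1) = 0 → root; f(2) = 4; f(3) = 2; f(4) = 0 → root.
Linear factors from roots: (u + 4), (u + 1).
Complete factorization: f(u) = (u + 1)·(u + 4)·(u^3 + 2u + 1).
Factor degrees with multiplicity: 1 + 1 + 3 = 5.

1, 1, 3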